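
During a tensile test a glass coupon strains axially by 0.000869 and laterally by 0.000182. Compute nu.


Poisson's ratio: nu = lateral strain / axial strain
  nu = 0.000182 / 0.000869 = 0.2094

0.2094


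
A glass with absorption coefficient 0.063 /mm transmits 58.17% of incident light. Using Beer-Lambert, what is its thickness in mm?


Rearrange T = exp(-alpha * thickness):
  thickness = -ln(T) / alpha
  T = 58.17/100 = 0.5817
  ln(T) = -0.5418
  -ln(T) = 0.5418
  thickness = 0.5418 / 0.063 = 8.6 mm

8.6 mm


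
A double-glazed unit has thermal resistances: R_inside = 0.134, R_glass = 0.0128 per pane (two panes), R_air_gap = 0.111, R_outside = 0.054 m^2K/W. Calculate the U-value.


Total thermal resistance (series):
  R_total = R_in + R_glass + R_air + R_glass + R_out
  R_total = 0.134 + 0.0128 + 0.111 + 0.0128 + 0.054 = 0.3246 m^2K/W
U-value = 1 / R_total = 1 / 0.3246 = 3.081 W/m^2K

3.081 W/m^2K


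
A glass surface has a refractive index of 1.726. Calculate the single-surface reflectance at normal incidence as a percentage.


Fresnel reflectance at normal incidence:
  R = ((n - 1)/(n + 1))^2
  (n - 1)/(n + 1) = (1.726 - 1)/(1.726 + 1) = 0.266324
  R = 0.266324^2 = 0.0709285
  R(%) = 0.0709285 * 100 = 7.093%

7.093%


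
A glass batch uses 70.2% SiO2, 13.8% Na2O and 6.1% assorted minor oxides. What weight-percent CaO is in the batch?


Pieces sum to 100%:
  CaO = 100 - (SiO2 + Na2O + others)
  CaO = 100 - (70.2 + 13.8 + 6.1) = 9.9%

9.9%


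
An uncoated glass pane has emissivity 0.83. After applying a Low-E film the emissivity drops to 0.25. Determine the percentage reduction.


Percentage reduction = (1 - coated/uncoated) * 100
  Ratio = 0.25 / 0.83 = 0.3012
  Reduction = (1 - 0.3012) * 100 = 69.9%

69.9%


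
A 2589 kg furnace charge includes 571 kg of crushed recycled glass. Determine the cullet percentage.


Cullet ratio = (cullet mass / total batch mass) * 100
  Ratio = 571 / 2589 * 100 = 22.05%

22.05%


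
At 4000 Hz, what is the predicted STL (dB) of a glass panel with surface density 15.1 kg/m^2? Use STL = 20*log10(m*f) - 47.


Mass law: STL = 20 * log10(m * f) - 47
  m * f = 15.1 * 4000 = 60400
  log10(60400) = 4.78104
  STL = 20 * 4.78104 - 47 = 95.6208 - 47 = 48.6 dB

48.6 dB


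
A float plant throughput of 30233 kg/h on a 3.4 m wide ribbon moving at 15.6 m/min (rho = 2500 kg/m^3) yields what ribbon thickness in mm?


Ribbon cross-section from mass balance:
  Volume rate = throughput / density = 30233 / 2500 = 12.0932 m^3/h
  thickness = volume rate / (speed * 60 * width), i.e.
  thickness = throughput / (60 * speed * width * density) * 1000
  thickness = 30233 / (60 * 15.6 * 3.4 * 2500) * 1000 = 3.8 mm

3.8 mm


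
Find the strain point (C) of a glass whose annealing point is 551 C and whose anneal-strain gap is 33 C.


Strain point = annealing point - difference:
  T_strain = 551 - 33 = 518 C

518 C


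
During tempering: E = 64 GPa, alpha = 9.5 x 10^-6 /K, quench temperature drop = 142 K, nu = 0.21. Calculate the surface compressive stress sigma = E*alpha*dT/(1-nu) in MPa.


Tempering stress: sigma = E * alpha * dT / (1 - nu)
  E (MPa) = 64 * 1000 = 64000
  Numerator = 64000 * (9.5 x 10^-6) * 142 = 86.336
  Denominator = 1 - 0.21 = 0.79
  sigma = 86.336 / 0.79 = 109.3 MPa

109.3 MPa


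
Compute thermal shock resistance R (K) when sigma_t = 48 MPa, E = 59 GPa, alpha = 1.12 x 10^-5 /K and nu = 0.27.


Thermal shock resistance: R = sigma * (1 - nu) / (E * alpha)
  Numerator = 48 * (1 - 0.27) = 35.04
  Denominator = 59 * 1000 * (1.12 x 10^-5) = 0.6608
  R = 35.04 / 0.6608 = 53.0 K

53.0 K


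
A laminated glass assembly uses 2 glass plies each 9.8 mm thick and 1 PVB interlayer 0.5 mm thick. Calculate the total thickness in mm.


Total thickness = glass contribution + PVB contribution
  Glass: 2 * 9.8 = 19.6 mm
  PVB: 1 * 0.5 = 0.5 mm
  Total = 19.6 + 0.5 = 20.1 mm

20.1 mm


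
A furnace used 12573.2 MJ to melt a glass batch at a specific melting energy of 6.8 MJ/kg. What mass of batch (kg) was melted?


Rearrange E = m * s for m:
  m = E / s
  m = 12573.2 / 6.8 = 1849.0 kg

1849.0 kg


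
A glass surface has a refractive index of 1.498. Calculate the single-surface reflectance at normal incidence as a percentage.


Fresnel reflectance at normal incidence:
  R = ((n - 1)/(n + 1))^2
  (n - 1)/(n + 1) = (1.498 - 1)/(1.498 + 1) = 0.199359
  R = 0.199359^2 = 0.039744
  R(%) = 0.039744 * 100 = 3.974%

3.974%


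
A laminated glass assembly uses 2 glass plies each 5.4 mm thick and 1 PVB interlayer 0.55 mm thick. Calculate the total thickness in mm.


Total thickness = glass contribution + PVB contribution
  Glass: 2 * 5.4 = 10.8 mm
  PVB: 1 * 0.55 = 0.55 mm
  Total = 10.8 + 0.55 = 11.35 mm

11.35 mm


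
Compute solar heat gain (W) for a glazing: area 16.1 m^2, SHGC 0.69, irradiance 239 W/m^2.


Solar heat gain: Q = Area * SHGC * Irradiance
  Q = 16.1 * 0.69 * 239 = 2655.1 W

2655.1 W


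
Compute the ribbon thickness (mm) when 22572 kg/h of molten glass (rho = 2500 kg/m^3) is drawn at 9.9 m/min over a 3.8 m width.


Ribbon cross-section from mass balance:
  Volume rate = throughput / density = 22572 / 2500 = 9.0288 m^3/h
  thickness = volume rate / (speed * 60 * width), i.e.
  thickness = throughput / (60 * speed * width * density) * 1000
  thickness = 22572 / (60 * 9.9 * 3.8 * 2500) * 1000 = 4.0 mm

4.0 mm


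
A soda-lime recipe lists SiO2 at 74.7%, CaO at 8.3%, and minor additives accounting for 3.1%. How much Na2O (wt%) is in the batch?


Pieces sum to 100%:
  Na2O = 100 - (SiO2 + CaO + others)
  Na2O = 100 - (74.7 + 8.3 + 3.1) = 13.9%

13.9%


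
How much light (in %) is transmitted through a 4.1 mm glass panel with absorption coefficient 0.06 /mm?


Beer-Lambert law: T = exp(-alpha * thickness)
  exponent = -0.06 * 4.1 = -0.246
  T = exp(-0.246) = 0.7819
  Percentage = 0.7819 * 100 = 78.19%

78.19%


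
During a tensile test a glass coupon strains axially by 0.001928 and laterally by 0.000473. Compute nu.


Poisson's ratio: nu = lateral strain / axial strain
  nu = 0.000473 / 0.001928 = 0.2453

0.2453


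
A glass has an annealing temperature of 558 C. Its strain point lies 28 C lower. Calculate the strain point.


Strain point = annealing point - difference:
  T_strain = 558 - 28 = 530 C

530 C


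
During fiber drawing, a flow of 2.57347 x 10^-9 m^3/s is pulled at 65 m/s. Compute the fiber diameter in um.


Cross-sectional area from continuity:
  A = Q / v = 2.57347 x 10^-9 / 65 = 3.959185 x 10^-11 m^2
Diameter from circular cross-section:
  d = sqrt(4A / pi) * 10^6 (m -> um)
  d = sqrt(4 * 3.959185 x 10^-11 / pi) * 10^6 = 7.1 um

7.1 um


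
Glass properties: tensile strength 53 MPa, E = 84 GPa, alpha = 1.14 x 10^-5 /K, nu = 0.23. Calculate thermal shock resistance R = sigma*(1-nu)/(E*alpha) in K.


Thermal shock resistance: R = sigma * (1 - nu) / (E * alpha)
  Numerator = 53 * (1 - 0.23) = 40.81
  Denominator = 84 * 1000 * (1.14 x 10^-5) = 0.9576
  R = 40.81 / 0.9576 = 42.6 K

42.6 K


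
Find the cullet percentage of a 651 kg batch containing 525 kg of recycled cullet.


Cullet ratio = (cullet mass / total batch mass) * 100
  Ratio = 525 / 651 * 100 = 80.65%

80.65%


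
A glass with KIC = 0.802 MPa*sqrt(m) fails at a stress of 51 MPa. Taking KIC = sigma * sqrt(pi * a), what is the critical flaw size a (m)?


Rearrange KIC = sigma * sqrt(pi * a):
  sqrt(pi * a) = KIC / sigma
  sqrt(pi * a) = 0.802 / 51 = 0.015725
  a = (KIC / sigma)^2 / pi
  a = 0.015725^2 / pi = 0.0000787 m

0.0000787 m


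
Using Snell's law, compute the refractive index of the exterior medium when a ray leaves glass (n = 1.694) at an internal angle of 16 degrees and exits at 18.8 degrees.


Apply Snell's law: n1 * sin(theta1) = n2 * sin(theta2)
  n2 = n1 * sin(theta1) / sin(theta2)
  sin(16) = 0.275637
  sin(18.8) = 0.322266
  n2 = 1.694 * 0.275637 / 0.322266 = 1.4489

1.4489


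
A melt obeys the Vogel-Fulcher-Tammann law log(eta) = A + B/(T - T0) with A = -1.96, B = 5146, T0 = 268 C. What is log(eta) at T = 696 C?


VFT equation: log(eta) = A + B / (T - T0)
  T - T0 = 696 - 268 = 428
  B / (T - T0) = 5146 / 428 = 12.023
  log(eta) = -1.96 + 12.023 = 10.063

10.063


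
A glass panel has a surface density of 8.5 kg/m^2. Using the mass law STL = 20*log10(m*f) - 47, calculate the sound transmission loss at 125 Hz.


Mass law: STL = 20 * log10(m * f) - 47
  m * f = 8.5 * 125 = 1062.5
  log10(1062.5) = 3.02633
  STL = 20 * 3.02633 - 47 = 60.5266 - 47 = 13.5 dB

13.5 dB


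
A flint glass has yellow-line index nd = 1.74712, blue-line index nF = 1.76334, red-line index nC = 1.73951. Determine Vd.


Abbe number formula: Vd = (nd - 1) / (nF - nC)
  nd - 1 = 1.74712 - 1 = 0.74712
  nF - nC = 1.76334 - 1.73951 = 0.02383
  Vd = 0.74712 / 0.02383 = 31.35

31.35


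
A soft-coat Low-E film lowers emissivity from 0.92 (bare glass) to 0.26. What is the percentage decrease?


Percentage reduction = (1 - coated/uncoated) * 100
  Ratio = 0.26 / 0.92 = 0.2826
  Reduction = (1 - 0.2826) * 100 = 71.7%

71.7%


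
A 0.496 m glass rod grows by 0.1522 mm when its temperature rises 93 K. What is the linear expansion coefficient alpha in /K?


Rearrange dL = alpha * L0 * dT for alpha:
  alpha = dL / (L0 * dT)
  alpha = (0.1522 / 1000) / (0.496 * 93) = 0.0000033 /K = 3.3 x 10^-6 /K

3.3 x 10^-6 /K


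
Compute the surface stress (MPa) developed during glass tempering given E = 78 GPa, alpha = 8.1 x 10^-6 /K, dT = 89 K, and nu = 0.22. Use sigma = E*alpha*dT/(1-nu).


Tempering stress: sigma = E * alpha * dT / (1 - nu)
  E (MPa) = 78 * 1000 = 78000
  Numerator = 78000 * (8.1 x 10^-6) * 89 = 56.2302
  Denominator = 1 - 0.22 = 0.78
  sigma = 56.2302 / 0.78 = 72.1 MPa

72.1 MPa


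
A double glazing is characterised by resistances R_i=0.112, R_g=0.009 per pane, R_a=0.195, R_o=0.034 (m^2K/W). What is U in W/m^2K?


Total thermal resistance (series):
  R_total = R_in + R_glass + R_air + R_glass + R_out
  R_total = 0.112 + 0.009 + 0.195 + 0.009 + 0.034 = 0.359 m^2K/W
U-value = 1 / R_total = 1 / 0.359 = 2.786 W/m^2K

2.786 W/m^2K


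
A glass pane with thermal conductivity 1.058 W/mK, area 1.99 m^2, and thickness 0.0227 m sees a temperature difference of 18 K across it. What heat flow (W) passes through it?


Fourier's law: Q = k * A * dT / t
  Q = 1.058 * 1.99 * 18 / 0.0227
  Q = 37.89756 / 0.0227 = 1669.5 W

1669.5 W


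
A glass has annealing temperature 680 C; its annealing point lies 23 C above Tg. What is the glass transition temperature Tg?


Rearrange T_anneal = Tg + offset for Tg:
  Tg = T_anneal - offset = 680 - 23 = 657 C

657 C


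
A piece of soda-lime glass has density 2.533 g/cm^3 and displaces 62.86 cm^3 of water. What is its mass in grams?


Rearrange rho = m / V:
  m = rho * V
  m = 2.533 * 62.86 = 159.224 g

159.224 g


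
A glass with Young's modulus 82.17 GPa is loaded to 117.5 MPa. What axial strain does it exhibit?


Rearrange E = sigma / epsilon:
  epsilon = sigma / E
  E (MPa) = 82.17 * 1000 = 82170
  epsilon = 117.5 / 82170 = 0.00143

0.00143


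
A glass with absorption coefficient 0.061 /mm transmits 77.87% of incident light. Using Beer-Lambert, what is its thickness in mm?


Rearrange T = exp(-alpha * thickness):
  thickness = -ln(T) / alpha
  T = 77.87/100 = 0.7787
  ln(T) = -0.25013
  -ln(T) = 0.25013
  thickness = 0.25013 / 0.061 = 4.1 mm

4.1 mm


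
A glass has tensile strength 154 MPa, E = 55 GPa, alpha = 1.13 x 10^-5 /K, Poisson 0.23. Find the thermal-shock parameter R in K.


Thermal shock resistance: R = sigma * (1 - nu) / (E * alpha)
  Numerator = 154 * (1 - 0.23) = 118.58
  Denominator = 55 * 1000 * (1.13 x 10^-5) = 0.6215
  R = 118.58 / 0.6215 = 190.8 K

190.8 K


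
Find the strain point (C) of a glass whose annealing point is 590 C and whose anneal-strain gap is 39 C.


Strain point = annealing point - difference:
  T_strain = 590 - 39 = 551 C

551 C


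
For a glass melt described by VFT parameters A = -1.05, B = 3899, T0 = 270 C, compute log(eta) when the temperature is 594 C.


VFT equation: log(eta) = A + B / (T - T0)
  T - T0 = 594 - 270 = 324
  B / (T - T0) = 3899 / 324 = 12.034
  log(eta) = -1.05 + 12.034 = 10.984

10.984


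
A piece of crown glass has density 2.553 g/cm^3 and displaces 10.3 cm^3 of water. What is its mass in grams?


Rearrange rho = m / V:
  m = rho * V
  m = 2.553 * 10.3 = 26.296 g

26.296 g


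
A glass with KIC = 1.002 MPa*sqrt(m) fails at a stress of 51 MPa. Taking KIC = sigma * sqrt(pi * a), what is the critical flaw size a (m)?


Rearrange KIC = sigma * sqrt(pi * a):
  sqrt(pi * a) = KIC / sigma
  sqrt(pi * a) = 1.002 / 51 = 0.019647
  a = (KIC / sigma)^2 / pi
  a = 0.019647^2 / pi = 0.0001229 m

0.0001229 m


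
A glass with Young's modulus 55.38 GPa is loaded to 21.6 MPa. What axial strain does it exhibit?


Rearrange E = sigma / epsilon:
  epsilon = sigma / E
  E (MPa) = 55.38 * 1000 = 55380
  epsilon = 21.6 / 55380 = 0.00039

0.00039


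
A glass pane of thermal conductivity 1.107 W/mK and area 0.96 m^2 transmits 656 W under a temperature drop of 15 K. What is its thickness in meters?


Fourier's law: t = k * A * dT / Q
  t = 1.107 * 0.96 * 15 / 656
  t = 15.9408 / 656 = 0.0243 m

0.0243 m


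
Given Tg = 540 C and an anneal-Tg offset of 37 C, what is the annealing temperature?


The annealing temperature is Tg plus the offset:
  T_anneal = 540 + 37 = 577 C

577 C


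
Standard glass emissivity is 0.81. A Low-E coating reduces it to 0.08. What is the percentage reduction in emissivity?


Percentage reduction = (1 - coated/uncoated) * 100
  Ratio = 0.08 / 0.81 = 0.0988
  Reduction = (1 - 0.0988) * 100 = 90.1%

90.1%


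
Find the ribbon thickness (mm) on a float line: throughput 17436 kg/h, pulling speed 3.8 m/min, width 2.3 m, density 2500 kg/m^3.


Ribbon cross-section from mass balance:
  Volume rate = throughput / density = 17436 / 2500 = 6.9744 m^3/h
  thickness = volume rate / (speed * 60 * width), i.e.
  thickness = throughput / (60 * speed * width * density) * 1000
  thickness = 17436 / (60 * 3.8 * 2.3 * 2500) * 1000 = 13.3 mm

13.3 mm


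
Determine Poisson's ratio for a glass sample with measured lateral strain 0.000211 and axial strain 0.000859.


Poisson's ratio: nu = lateral strain / axial strain
  nu = 0.000211 / 0.000859 = 0.2456

0.2456


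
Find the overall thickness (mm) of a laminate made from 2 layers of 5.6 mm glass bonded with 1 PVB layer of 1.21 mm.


Total thickness = glass contribution + PVB contribution
  Glass: 2 * 5.6 = 11.2 mm
  PVB: 1 * 1.21 = 1.21 mm
  Total = 11.2 + 1.21 = 12.41 mm

12.41 mm


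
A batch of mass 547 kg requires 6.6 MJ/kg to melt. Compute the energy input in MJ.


Total energy = mass * specific energy
  E = 547 * 6.6 = 3610.2 MJ

3610.2 MJ


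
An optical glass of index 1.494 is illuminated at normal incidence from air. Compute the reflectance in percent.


Fresnel reflectance at normal incidence:
  R = ((n - 1)/(n + 1))^2
  (n - 1)/(n + 1) = (1.494 - 1)/(1.494 + 1) = 0.198075
  R = 0.198075^2 = 0.0392337
  R(%) = 0.0392337 * 100 = 3.923%

3.923%


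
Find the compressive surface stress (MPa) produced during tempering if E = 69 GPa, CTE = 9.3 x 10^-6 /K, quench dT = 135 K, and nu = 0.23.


Tempering stress: sigma = E * alpha * dT / (1 - nu)
  E (MPa) = 69 * 1000 = 69000
  Numerator = 69000 * (9.3 x 10^-6) * 135 = 86.6295
  Denominator = 1 - 0.23 = 0.77
  sigma = 86.6295 / 0.77 = 112.5 MPa

112.5 MPa


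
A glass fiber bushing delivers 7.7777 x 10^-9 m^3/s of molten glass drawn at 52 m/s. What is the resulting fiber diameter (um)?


Cross-sectional area from continuity:
  A = Q / v = 7.7777 x 10^-9 / 52 = 1.495712 x 10^-10 m^2
Diameter from circular cross-section:
  d = sqrt(4A / pi) * 10^6 (m -> um)
  d = sqrt(4 * 1.495712 x 10^-10 / pi) * 10^6 = 13.8 um

13.8 um


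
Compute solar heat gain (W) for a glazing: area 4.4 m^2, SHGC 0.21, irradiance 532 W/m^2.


Solar heat gain: Q = Area * SHGC * Irradiance
  Q = 4.4 * 0.21 * 532 = 491.6 W

491.6 W


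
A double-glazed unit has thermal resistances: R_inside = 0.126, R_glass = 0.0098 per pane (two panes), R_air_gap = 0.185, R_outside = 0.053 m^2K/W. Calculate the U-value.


Total thermal resistance (series):
  R_total = R_in + R_glass + R_air + R_glass + R_out
  R_total = 0.126 + 0.0098 + 0.185 + 0.0098 + 0.053 = 0.3836 m^2K/W
U-value = 1 / R_total = 1 / 0.3836 = 2.607 W/m^2K

2.607 W/m^2K


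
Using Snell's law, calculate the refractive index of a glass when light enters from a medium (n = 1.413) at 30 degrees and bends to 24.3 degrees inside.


Apply Snell's law: n1 * sin(theta1) = n2 * sin(theta2)
  n2 = n1 * sin(theta1) / sin(theta2)
  sin(30) = 0.5
  sin(24.3) = 0.411514
  n2 = 1.413 * 0.5 / 0.411514 = 1.7168

1.7168


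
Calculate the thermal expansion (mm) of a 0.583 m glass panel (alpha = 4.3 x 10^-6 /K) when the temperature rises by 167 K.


Thermal expansion formula: dL = alpha * L0 * dT
  dL = (4.3 x 10^-6) * 0.583 * 167 = 0.00041865 m
Convert to mm: 0.00041865 * 1000 = 0.4187 mm

0.4187 mm


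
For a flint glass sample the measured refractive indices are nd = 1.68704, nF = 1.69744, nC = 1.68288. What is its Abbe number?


Abbe number formula: Vd = (nd - 1) / (nF - nC)
  nd - 1 = 1.68704 - 1 = 0.68704
  nF - nC = 1.69744 - 1.68288 = 0.01456
  Vd = 0.68704 / 0.01456 = 47.19

47.19


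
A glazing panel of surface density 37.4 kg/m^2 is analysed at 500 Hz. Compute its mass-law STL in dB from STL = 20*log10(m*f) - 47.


Mass law: STL = 20 * log10(m * f) - 47
  m * f = 37.4 * 500 = 18700
  log10(18700) = 4.27184
  STL = 20 * 4.27184 - 47 = 85.4368 - 47 = 38.4 dB

38.4 dB


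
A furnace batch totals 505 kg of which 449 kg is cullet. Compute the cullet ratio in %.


Cullet ratio = (cullet mass / total batch mass) * 100
  Ratio = 449 / 505 * 100 = 88.91%

88.91%


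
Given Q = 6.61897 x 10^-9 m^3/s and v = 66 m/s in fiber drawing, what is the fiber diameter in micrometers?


Cross-sectional area from continuity:
  A = Q / v = 6.61897 x 10^-9 / 66 = 1.002874 x 10^-10 m^2
Diameter from circular cross-section:
  d = sqrt(4A / pi) * 10^6 (m -> um)
  d = sqrt(4 * 1.002874 x 10^-10 / pi) * 10^6 = 11.3 um

11.3 um


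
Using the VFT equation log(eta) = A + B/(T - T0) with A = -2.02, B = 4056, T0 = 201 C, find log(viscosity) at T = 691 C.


VFT equation: log(eta) = A + B / (T - T0)
  T - T0 = 691 - 201 = 490
  B / (T - T0) = 4056 / 490 = 8.278
  log(eta) = -2.02 + 8.278 = 6.258

6.258


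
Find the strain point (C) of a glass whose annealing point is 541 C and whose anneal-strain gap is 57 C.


Strain point = annealing point - difference:
  T_strain = 541 - 57 = 484 C

484 C


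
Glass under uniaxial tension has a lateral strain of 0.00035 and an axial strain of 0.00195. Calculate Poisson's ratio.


Poisson's ratio: nu = lateral strain / axial strain
  nu = 0.00035 / 0.00195 = 0.1795

0.1795


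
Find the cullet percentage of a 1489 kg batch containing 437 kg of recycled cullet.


Cullet ratio = (cullet mass / total batch mass) * 100
  Ratio = 437 / 1489 * 100 = 29.35%

29.35%


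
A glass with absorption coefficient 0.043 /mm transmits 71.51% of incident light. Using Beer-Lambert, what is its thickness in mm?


Rearrange T = exp(-alpha * thickness):
  thickness = -ln(T) / alpha
  T = 71.51/100 = 0.7151
  ln(T) = -0.33533
  -ln(T) = 0.33533
  thickness = 0.33533 / 0.043 = 7.8 mm

7.8 mm


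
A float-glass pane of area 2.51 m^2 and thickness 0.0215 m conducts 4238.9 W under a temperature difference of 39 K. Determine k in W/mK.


Fourier's law rearranged: k = Q * t / (A * dT)
  Numerator = 4238.9 * 0.0215 = 91.13635
  Denominator = 2.51 * 39 = 97.89
  k = 91.13635 / 97.89 = 0.931 W/mK

0.931 W/mK


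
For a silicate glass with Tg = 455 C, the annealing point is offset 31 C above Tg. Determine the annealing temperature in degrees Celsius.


The annealing temperature is Tg plus the offset:
  T_anneal = 455 + 31 = 486 C

486 C


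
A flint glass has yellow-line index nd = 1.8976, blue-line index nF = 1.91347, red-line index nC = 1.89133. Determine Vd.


Abbe number formula: Vd = (nd - 1) / (nF - nC)
  nd - 1 = 1.8976 - 1 = 0.8976
  nF - nC = 1.91347 - 1.89133 = 0.02214
  Vd = 0.8976 / 0.02214 = 40.54

40.54


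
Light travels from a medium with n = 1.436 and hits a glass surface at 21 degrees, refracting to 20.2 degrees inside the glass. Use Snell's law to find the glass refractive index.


Apply Snell's law: n1 * sin(theta1) = n2 * sin(theta2)
  n2 = n1 * sin(theta1) / sin(theta2)
  sin(21) = 0.358368
  sin(20.2) = 0.345298
  n2 = 1.436 * 0.358368 / 0.345298 = 1.4904

1.4904


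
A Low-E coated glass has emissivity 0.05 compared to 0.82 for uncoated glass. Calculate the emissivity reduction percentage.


Percentage reduction = (1 - coated/uncoated) * 100
  Ratio = 0.05 / 0.82 = 0.061
  Reduction = (1 - 0.061) * 100 = 93.9%

93.9%


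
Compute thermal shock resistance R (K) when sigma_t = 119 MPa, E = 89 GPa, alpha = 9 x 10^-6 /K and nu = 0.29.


Thermal shock resistance: R = sigma * (1 - nu) / (E * alpha)
  Numerator = 119 * (1 - 0.29) = 84.49
  Denominator = 89 * 1000 * (9 x 10^-6) = 0.801
  R = 84.49 / 0.801 = 105.5 K

105.5 K


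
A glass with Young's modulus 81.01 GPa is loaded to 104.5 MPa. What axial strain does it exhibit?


Rearrange E = sigma / epsilon:
  epsilon = sigma / E
  E (MPa) = 81.01 * 1000 = 81010
  epsilon = 104.5 / 81010 = 0.00129

0.00129


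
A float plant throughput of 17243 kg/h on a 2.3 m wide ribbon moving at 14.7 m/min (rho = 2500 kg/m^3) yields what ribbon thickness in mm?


Ribbon cross-section from mass balance:
  Volume rate = throughput / density = 17243 / 2500 = 6.8972 m^3/h
  thickness = volume rate / (speed * 60 * width), i.e.
  thickness = throughput / (60 * speed * width * density) * 1000
  thickness = 17243 / (60 * 14.7 * 2.3 * 2500) * 1000 = 3.4 mm

3.4 mm


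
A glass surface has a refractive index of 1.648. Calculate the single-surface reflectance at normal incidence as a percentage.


Fresnel reflectance at normal incidence:
  R = ((n - 1)/(n + 1))^2
  (n - 1)/(n + 1) = (1.648 - 1)/(1.648 + 1) = 0.244713
  R = 0.244713^2 = 0.0598845
  R(%) = 0.0598845 * 100 = 5.988%

5.988%


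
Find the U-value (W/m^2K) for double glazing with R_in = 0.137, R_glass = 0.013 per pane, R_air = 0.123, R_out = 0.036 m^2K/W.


Total thermal resistance (series):
  R_total = R_in + R_glass + R_air + R_glass + R_out
  R_total = 0.137 + 0.013 + 0.123 + 0.013 + 0.036 = 0.322 m^2K/W
U-value = 1 / R_total = 1 / 0.322 = 3.106 W/m^2K

3.106 W/m^2K


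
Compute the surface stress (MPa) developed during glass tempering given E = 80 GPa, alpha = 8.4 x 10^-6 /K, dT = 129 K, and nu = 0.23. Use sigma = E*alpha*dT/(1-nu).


Tempering stress: sigma = E * alpha * dT / (1 - nu)
  E (MPa) = 80 * 1000 = 80000
  Numerator = 80000 * (8.4 x 10^-6) * 129 = 86.688
  Denominator = 1 - 0.23 = 0.77
  sigma = 86.688 / 0.77 = 112.6 MPa

112.6 MPa


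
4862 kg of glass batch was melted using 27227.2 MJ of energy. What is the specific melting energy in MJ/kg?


Rearrange E = m * s for s:
  s = E / m
  s = 27227.2 / 4862 = 5.6 MJ/kg

5.6 MJ/kg


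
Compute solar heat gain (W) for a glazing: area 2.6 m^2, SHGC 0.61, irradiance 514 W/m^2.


Solar heat gain: Q = Area * SHGC * Irradiance
  Q = 2.6 * 0.61 * 514 = 815.2 W

815.2 W


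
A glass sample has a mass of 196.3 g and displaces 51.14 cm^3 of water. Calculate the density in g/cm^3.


Use the definition of density:
  rho = mass / volume
  rho = 196.3 / 51.14 = 3.838 g/cm^3

3.838 g/cm^3


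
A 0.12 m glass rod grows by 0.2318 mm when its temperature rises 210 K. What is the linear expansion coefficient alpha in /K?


Rearrange dL = alpha * L0 * dT for alpha:
  alpha = dL / (L0 * dT)
  alpha = (0.2318 / 1000) / (0.12 * 210) = 0.000009198 /K = 9.198 x 10^-6 /K

9.198 x 10^-6 /K


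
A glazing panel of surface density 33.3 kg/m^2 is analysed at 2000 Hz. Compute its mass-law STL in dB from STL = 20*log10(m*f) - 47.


Mass law: STL = 20 * log10(m * f) - 47
  m * f = 33.3 * 2000 = 66600
  log10(66600) = 4.82347
  STL = 20 * 4.82347 - 47 = 96.4694 - 47 = 49.5 dB

49.5 dB


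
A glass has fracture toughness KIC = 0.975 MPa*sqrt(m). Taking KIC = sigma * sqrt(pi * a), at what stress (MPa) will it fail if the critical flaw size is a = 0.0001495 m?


Rearrange KIC = sigma * sqrt(pi * a):
  sigma = KIC / sqrt(pi * a)
  sqrt(pi * 0.0001495) = 0.021672
  sigma = 0.975 / 0.021672 = 44.99 MPa

44.99 MPa


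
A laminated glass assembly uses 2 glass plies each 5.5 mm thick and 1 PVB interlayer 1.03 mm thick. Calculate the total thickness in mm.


Total thickness = glass contribution + PVB contribution
  Glass: 2 * 5.5 = 11.0 mm
  PVB: 1 * 1.03 = 1.03 mm
  Total = 11.0 + 1.03 = 12.03 mm

12.03 mm


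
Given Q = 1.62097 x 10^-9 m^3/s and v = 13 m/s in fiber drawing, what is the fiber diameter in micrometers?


Cross-sectional area from continuity:
  A = Q / v = 1.62097 x 10^-9 / 13 = 1.2469 x 10^-10 m^2
Diameter from circular cross-section:
  d = sqrt(4A / pi) * 10^6 (m -> um)
  d = sqrt(4 * 1.2469 x 10^-10 / pi) * 10^6 = 12.6 um

12.6 um


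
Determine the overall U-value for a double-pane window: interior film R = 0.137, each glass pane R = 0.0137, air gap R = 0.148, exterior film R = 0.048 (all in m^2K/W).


Total thermal resistance (series):
  R_total = R_in + R_glass + R_air + R_glass + R_out
  R_total = 0.137 + 0.0137 + 0.148 + 0.0137 + 0.048 = 0.3604 m^2K/W
U-value = 1 / R_total = 1 / 0.3604 = 2.775 W/m^2K

2.775 W/m^2K


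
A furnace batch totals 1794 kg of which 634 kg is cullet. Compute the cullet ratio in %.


Cullet ratio = (cullet mass / total batch mass) * 100
  Ratio = 634 / 1794 * 100 = 35.34%

35.34%


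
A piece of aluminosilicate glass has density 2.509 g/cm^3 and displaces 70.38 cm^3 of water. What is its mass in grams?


Rearrange rho = m / V:
  m = rho * V
  m = 2.509 * 70.38 = 176.583 g

176.583 g


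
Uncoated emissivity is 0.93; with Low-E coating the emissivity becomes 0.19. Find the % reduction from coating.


Percentage reduction = (1 - coated/uncoated) * 100
  Ratio = 0.19 / 0.93 = 0.2043
  Reduction = (1 - 0.2043) * 100 = 79.6%

79.6%


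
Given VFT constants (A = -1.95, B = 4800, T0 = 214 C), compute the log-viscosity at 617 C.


VFT equation: log(eta) = A + B / (T - T0)
  T - T0 = 617 - 214 = 403
  B / (T - T0) = 4800 / 403 = 11.911
  log(eta) = -1.95 + 11.911 = 9.961

9.961


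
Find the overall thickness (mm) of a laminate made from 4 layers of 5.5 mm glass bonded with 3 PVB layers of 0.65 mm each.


Total thickness = glass contribution + PVB contribution
  Glass: 4 * 5.5 = 22.0 mm
  PVB: 3 * 0.65 = 1.95 mm
  Total = 22.0 + 1.95 = 23.95 mm

23.95 mm


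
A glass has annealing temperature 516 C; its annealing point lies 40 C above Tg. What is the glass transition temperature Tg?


Rearrange T_anneal = Tg + offset for Tg:
  Tg = T_anneal - offset = 516 - 40 = 476 C

476 C


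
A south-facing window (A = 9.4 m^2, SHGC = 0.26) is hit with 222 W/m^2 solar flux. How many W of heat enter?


Solar heat gain: Q = Area * SHGC * Irradiance
  Q = 9.4 * 0.26 * 222 = 542.6 W

542.6 W


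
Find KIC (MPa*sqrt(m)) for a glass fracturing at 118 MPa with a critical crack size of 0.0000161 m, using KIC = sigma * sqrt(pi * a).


Fracture toughness: KIC = sigma * sqrt(pi * a)
  pi * a = pi * 0.0000161 = 0.00005058
  sqrt(pi * a) = 0.007112
  KIC = 118 * 0.007112 = 0.839 MPa*sqrt(m)

0.839 MPa*sqrt(m)


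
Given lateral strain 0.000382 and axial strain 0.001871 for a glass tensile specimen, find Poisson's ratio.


Poisson's ratio: nu = lateral strain / axial strain
  nu = 0.000382 / 0.001871 = 0.2042

0.2042


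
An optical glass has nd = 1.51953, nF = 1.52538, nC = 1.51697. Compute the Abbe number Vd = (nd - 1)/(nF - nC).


Abbe number formula: Vd = (nd - 1) / (nF - nC)
  nd - 1 = 1.51953 - 1 = 0.51953
  nF - nC = 1.52538 - 1.51697 = 0.00841
  Vd = 0.51953 / 0.00841 = 61.78

61.78


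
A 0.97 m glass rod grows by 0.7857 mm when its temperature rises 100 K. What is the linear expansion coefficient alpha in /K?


Rearrange dL = alpha * L0 * dT for alpha:
  alpha = dL / (L0 * dT)
  alpha = (0.7857 / 1000) / (0.97 * 100) = 0.0000081 /K = 8.1 x 10^-6 /K

8.1 x 10^-6 /K


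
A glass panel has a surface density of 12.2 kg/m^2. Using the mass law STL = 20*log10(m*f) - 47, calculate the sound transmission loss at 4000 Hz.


Mass law: STL = 20 * log10(m * f) - 47
  m * f = 12.2 * 4000 = 48800
  log10(48800) = 4.68842
  STL = 20 * 4.68842 - 47 = 93.7684 - 47 = 46.8 dB

46.8 dB


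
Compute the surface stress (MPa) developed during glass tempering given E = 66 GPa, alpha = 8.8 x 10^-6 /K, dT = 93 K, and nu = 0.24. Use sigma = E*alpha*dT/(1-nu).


Tempering stress: sigma = E * alpha * dT / (1 - nu)
  E (MPa) = 66 * 1000 = 66000
  Numerator = 66000 * (8.8 x 10^-6) * 93 = 54.0144
  Denominator = 1 - 0.24 = 0.76
  sigma = 54.0144 / 0.76 = 71.1 MPa

71.1 MPa


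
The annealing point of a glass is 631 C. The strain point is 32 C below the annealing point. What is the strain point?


Strain point = annealing point - difference:
  T_strain = 631 - 32 = 599 C

599 C


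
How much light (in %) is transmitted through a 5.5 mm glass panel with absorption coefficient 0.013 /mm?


Beer-Lambert law: T = exp(-alpha * thickness)
  exponent = -0.013 * 5.5 = -0.0715
  T = exp(-0.0715) = 0.931
  Percentage = 0.931 * 100 = 93.1%

93.1%


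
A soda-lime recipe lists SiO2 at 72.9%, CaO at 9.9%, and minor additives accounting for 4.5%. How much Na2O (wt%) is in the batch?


Pieces sum to 100%:
  Na2O = 100 - (SiO2 + CaO + others)
  Na2O = 100 - (72.9 + 9.9 + 4.5) = 12.7%

12.7%


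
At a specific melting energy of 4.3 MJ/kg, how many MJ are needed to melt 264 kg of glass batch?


Total energy = mass * specific energy
  E = 264 * 4.3 = 1135.2 MJ

1135.2 MJ


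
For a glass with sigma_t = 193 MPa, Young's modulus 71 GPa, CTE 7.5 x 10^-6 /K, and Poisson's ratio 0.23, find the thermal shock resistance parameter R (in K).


Thermal shock resistance: R = sigma * (1 - nu) / (E * alpha)
  Numerator = 193 * (1 - 0.23) = 148.61
  Denominator = 71 * 1000 * (7.5 x 10^-6) = 0.5325
  R = 148.61 / 0.5325 = 279.1 K

279.1 K


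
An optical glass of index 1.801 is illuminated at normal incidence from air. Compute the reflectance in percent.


Fresnel reflectance at normal incidence:
  R = ((n - 1)/(n + 1))^2
  (n - 1)/(n + 1) = (1.801 - 1)/(1.801 + 1) = 0.285969
  R = 0.285969^2 = 0.0817783
  R(%) = 0.0817783 * 100 = 8.178%

8.178%


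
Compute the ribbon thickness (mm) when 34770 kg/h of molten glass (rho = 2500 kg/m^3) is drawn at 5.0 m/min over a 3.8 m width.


Ribbon cross-section from mass balance:
  Volume rate = throughput / density = 34770 / 2500 = 13.908 m^3/h
  thickness = volume rate / (speed * 60 * width), i.e.
  thickness = throughput / (60 * speed * width * density) * 1000
  thickness = 34770 / (60 * 5.0 * 3.8 * 2500) * 1000 = 12.2 mm

12.2 mm


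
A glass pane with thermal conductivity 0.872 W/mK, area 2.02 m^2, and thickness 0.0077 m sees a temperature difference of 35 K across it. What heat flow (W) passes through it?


Fourier's law: Q = k * A * dT / t
  Q = 0.872 * 2.02 * 35 / 0.0077
  Q = 61.6504 / 0.0077 = 8006.5 W

8006.5 W


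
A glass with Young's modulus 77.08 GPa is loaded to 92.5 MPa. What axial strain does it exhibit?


Rearrange E = sigma / epsilon:
  epsilon = sigma / E
  E (MPa) = 77.08 * 1000 = 77080
  epsilon = 92.5 / 77080 = 0.0012

0.0012


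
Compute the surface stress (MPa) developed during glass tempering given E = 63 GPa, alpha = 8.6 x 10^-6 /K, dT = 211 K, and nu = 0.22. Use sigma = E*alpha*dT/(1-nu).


Tempering stress: sigma = E * alpha * dT / (1 - nu)
  E (MPa) = 63 * 1000 = 63000
  Numerator = 63000 * (8.6 x 10^-6) * 211 = 114.3198
  Denominator = 1 - 0.22 = 0.78
  sigma = 114.3198 / 0.78 = 146.6 MPa

146.6 MPa


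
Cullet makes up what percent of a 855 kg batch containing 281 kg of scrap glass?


Cullet ratio = (cullet mass / total batch mass) * 100
  Ratio = 281 / 855 * 100 = 32.87%

32.87%


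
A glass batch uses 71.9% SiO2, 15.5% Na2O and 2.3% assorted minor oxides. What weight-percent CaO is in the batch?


Pieces sum to 100%:
  CaO = 100 - (SiO2 + Na2O + others)
  CaO = 100 - (71.9 + 15.5 + 2.3) = 10.3%

10.3%


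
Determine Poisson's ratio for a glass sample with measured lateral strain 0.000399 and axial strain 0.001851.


Poisson's ratio: nu = lateral strain / axial strain
  nu = 0.000399 / 0.001851 = 0.2156

0.2156


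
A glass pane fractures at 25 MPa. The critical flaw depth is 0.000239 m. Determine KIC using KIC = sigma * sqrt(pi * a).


Fracture toughness: KIC = sigma * sqrt(pi * a)
  pi * a = pi * 0.000239 = 0.000750841
  sqrt(pi * a) = 0.027401
  KIC = 25 * 0.027401 = 0.685 MPa*sqrt(m)

0.685 MPa*sqrt(m)


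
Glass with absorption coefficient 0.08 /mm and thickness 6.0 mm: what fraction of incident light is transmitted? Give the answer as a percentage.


Beer-Lambert law: T = exp(-alpha * thickness)
  exponent = -0.08 * 6.0 = -0.48
  T = exp(-0.48) = 0.6188
  Percentage = 0.6188 * 100 = 61.88%

61.88%


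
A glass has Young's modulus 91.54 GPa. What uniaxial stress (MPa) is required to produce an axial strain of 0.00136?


Rearrange E = sigma / epsilon:
  sigma = E * epsilon
  E (MPa) = 91.54 * 1000 = 91540
  sigma = 91540 * 0.00136 = 124.49 MPa

124.49 MPa


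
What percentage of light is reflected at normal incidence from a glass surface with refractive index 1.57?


Fresnel reflectance at normal incidence:
  R = ((n - 1)/(n + 1))^2
  (n - 1)/(n + 1) = (1.57 - 1)/(1.57 + 1) = 0.22179
  R = 0.22179^2 = 0.0491908
  R(%) = 0.0491908 * 100 = 4.919%

4.919%


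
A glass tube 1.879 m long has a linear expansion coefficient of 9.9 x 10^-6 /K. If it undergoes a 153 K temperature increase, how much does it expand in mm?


Thermal expansion formula: dL = alpha * L0 * dT
  dL = (9.9 x 10^-6) * 1.879 * 153 = 0.00284612 m
Convert to mm: 0.00284612 * 1000 = 2.8461 mm

2.8461 mm


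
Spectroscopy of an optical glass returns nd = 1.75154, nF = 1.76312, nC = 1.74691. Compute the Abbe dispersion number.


Abbe number formula: Vd = (nd - 1) / (nF - nC)
  nd - 1 = 1.75154 - 1 = 0.75154
  nF - nC = 1.76312 - 1.74691 = 0.01621
  Vd = 0.75154 / 0.01621 = 46.36

46.36


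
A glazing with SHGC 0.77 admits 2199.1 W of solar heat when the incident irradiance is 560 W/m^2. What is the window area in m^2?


Rearrange Q = Area * SHGC * Irradiance:
  Area = Q / (SHGC * Irradiance)
  Area = 2199.1 / (0.77 * 560) = 5.1 m^2

5.1 m^2


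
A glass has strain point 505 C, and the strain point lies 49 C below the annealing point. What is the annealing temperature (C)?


T_anneal = T_strain + gap:
  T_anneal = 505 + 49 = 554 C

554 C


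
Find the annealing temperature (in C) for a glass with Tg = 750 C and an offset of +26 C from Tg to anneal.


The annealing temperature is Tg plus the offset:
  T_anneal = 750 + 26 = 776 C

776 C


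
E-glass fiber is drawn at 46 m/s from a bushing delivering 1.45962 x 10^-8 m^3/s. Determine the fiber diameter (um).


Cross-sectional area from continuity:
  A = Q / v = 1.45962 x 10^-8 / 46 = 3.173087 x 10^-10 m^2
Diameter from circular cross-section:
  d = sqrt(4A / pi) * 10^6 (m -> um)
  d = sqrt(4 * 3.173087 x 10^-10 / pi) * 10^6 = 20.1 um

20.1 um


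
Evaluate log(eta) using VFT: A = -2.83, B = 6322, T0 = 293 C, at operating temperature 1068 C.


VFT equation: log(eta) = A + B / (T - T0)
  T - T0 = 1068 - 293 = 775
  B / (T - T0) = 6322 / 775 = 8.157
  log(eta) = -2.83 + 8.157 = 5.327

5.327


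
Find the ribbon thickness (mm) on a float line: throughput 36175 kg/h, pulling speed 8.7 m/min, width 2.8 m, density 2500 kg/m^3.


Ribbon cross-section from mass balance:
  Volume rate = throughput / density = 36175 / 2500 = 14.47 m^3/h
  thickness = volume rate / (speed * 60 * width), i.e.
  thickness = throughput / (60 * speed * width * density) * 1000
  thickness = 36175 / (60 * 8.7 * 2.8 * 2500) * 1000 = 9.9 mm

9.9 mm


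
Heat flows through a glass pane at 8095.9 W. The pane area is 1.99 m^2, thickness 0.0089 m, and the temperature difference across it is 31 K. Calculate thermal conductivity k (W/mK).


Fourier's law rearranged: k = Q * t / (A * dT)
  Numerator = 8095.9 * 0.0089 = 72.05351
  Denominator = 1.99 * 31 = 61.69
  k = 72.05351 / 61.69 = 1.168 W/mK

1.168 W/mK


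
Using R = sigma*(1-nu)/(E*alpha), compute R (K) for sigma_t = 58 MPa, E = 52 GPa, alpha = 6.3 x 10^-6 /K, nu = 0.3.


Thermal shock resistance: R = sigma * (1 - nu) / (E * alpha)
  Numerator = 58 * (1 - 0.3) = 40.6
  Denominator = 52 * 1000 * (6.3 x 10^-6) = 0.3276
  R = 40.6 / 0.3276 = 123.9 K

123.9 K


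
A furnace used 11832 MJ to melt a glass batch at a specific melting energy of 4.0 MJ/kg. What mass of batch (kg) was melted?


Rearrange E = m * s for m:
  m = E / s
  m = 11832 / 4.0 = 2958.0 kg

2958.0 kg


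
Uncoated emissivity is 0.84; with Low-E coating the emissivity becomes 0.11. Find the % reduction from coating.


Percentage reduction = (1 - coated/uncoated) * 100
  Ratio = 0.11 / 0.84 = 0.131
  Reduction = (1 - 0.131) * 100 = 86.9%

86.9%


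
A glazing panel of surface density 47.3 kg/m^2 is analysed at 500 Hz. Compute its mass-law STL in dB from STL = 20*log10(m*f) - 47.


Mass law: STL = 20 * log10(m * f) - 47
  m * f = 47.3 * 500 = 23650
  log10(23650) = 4.37383
  STL = 20 * 4.37383 - 47 = 87.4766 - 47 = 40.5 dB

40.5 dB


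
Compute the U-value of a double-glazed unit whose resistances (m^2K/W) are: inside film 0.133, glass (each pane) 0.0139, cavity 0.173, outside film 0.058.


Total thermal resistance (series):
  R_total = R_in + R_glass + R_air + R_glass + R_out
  R_total = 0.133 + 0.0139 + 0.173 + 0.0139 + 0.058 = 0.3918 m^2K/W
U-value = 1 / R_total = 1 / 0.3918 = 2.552 W/m^2K

2.552 W/m^2K


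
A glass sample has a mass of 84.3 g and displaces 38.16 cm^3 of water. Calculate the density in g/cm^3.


Use the definition of density:
  rho = mass / volume
  rho = 84.3 / 38.16 = 2.209 g/cm^3

2.209 g/cm^3


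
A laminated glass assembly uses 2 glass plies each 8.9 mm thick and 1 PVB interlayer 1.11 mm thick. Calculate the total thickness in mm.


Total thickness = glass contribution + PVB contribution
  Glass: 2 * 8.9 = 17.8 mm
  PVB: 1 * 1.11 = 1.11 mm
  Total = 17.8 + 1.11 = 18.91 mm

18.91 mm


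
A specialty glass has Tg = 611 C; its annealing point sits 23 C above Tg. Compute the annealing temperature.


The annealing temperature is Tg plus the offset:
  T_anneal = 611 + 23 = 634 C

634 C


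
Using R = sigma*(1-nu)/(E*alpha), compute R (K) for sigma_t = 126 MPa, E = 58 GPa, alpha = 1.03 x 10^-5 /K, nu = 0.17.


Thermal shock resistance: R = sigma * (1 - nu) / (E * alpha)
  Numerator = 126 * (1 - 0.17) = 104.58
  Denominator = 58 * 1000 * (1.03 x 10^-5) = 0.5974
  R = 104.58 / 0.5974 = 175.1 K

175.1 K


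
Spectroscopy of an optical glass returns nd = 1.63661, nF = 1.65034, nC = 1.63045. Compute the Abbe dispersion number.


Abbe number formula: Vd = (nd - 1) / (nF - nC)
  nd - 1 = 1.63661 - 1 = 0.63661
  nF - nC = 1.65034 - 1.63045 = 0.01989
  Vd = 0.63661 / 0.01989 = 32.01

32.01


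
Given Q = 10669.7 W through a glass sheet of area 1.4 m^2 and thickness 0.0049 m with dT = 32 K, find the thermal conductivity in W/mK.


Fourier's law rearranged: k = Q * t / (A * dT)
  Numerator = 10669.7 * 0.0049 = 52.28153
  Denominator = 1.4 * 32 = 44.8
  k = 52.28153 / 44.8 = 1.167 W/mK

1.167 W/mK


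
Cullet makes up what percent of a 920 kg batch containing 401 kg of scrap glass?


Cullet ratio = (cullet mass / total batch mass) * 100
  Ratio = 401 / 920 * 100 = 43.59%

43.59%
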